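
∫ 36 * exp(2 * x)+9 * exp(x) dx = (18*exp(x) + 9)*exp(x) + C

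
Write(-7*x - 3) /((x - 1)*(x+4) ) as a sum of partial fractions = -5/(x + 4) - 2/(x - 1)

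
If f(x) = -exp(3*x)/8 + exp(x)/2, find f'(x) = -3*exp(3*x)/8 + exp(x)/2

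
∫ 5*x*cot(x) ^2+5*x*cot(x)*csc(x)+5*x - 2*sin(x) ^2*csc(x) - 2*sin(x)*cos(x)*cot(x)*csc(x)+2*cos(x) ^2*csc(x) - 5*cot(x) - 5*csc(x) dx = -5*x*(cot(x) + csc(x)) + 2*cos(x) + C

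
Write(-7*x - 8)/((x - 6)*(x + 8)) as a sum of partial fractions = -24/(7*(x + 8)) - 25/(7*(x - 6))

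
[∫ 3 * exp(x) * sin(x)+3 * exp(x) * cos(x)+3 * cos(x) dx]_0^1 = (3 + 3*E)*sin(1)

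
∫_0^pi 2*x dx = pi^2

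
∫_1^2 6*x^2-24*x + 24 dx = 2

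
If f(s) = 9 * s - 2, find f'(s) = 9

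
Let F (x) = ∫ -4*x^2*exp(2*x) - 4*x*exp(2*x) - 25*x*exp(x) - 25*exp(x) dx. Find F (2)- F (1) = -8*exp(4) - 48*exp(2) + 25*E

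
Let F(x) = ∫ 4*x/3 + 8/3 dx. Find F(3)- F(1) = 32/3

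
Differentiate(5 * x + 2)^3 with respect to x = 375*x^2 + 300*x + 60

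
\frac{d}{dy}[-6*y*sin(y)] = -6*y*cos(y) - 6*sin(y)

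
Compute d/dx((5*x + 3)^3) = 375*x^2 + 450*x + 135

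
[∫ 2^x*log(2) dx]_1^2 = 2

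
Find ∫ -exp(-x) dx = exp(-x) + C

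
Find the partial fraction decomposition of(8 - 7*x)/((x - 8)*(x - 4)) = 5/(x - 4) - 12/(x - 8)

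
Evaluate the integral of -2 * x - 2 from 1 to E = -exp(2) - 2*E + 3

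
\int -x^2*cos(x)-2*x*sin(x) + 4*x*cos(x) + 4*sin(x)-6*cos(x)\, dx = (-(x - 2)^2 - 2)*sin(x) + C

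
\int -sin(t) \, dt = cos(t) + C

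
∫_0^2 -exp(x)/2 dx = 1/2 - exp(2)/2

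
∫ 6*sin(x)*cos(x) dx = 3*sin(x)^2 + C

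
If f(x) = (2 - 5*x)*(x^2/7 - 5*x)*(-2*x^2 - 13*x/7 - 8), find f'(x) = 50*x^4/7 - 9652*x^3/49 - 3123*x^2/49 - 2572*x/7 + 80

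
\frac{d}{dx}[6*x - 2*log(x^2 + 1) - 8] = (6*x^2 - 4*x + 6)/(x^2 + 1)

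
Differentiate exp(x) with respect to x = exp(x)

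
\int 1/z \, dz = log(z) + C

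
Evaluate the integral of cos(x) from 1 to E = -sin(1) + sin(E)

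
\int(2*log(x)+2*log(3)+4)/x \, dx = (log(3*x) + 2)^2 + C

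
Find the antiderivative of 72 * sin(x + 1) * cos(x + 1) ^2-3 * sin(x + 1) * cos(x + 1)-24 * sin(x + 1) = 6*cos(x + 1) + 3*cos(2*x + 2)/4 - 6*cos(3*x + 3) + C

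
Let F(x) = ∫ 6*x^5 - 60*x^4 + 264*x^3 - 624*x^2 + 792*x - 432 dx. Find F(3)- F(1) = 0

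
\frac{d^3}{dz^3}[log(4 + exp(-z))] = (-16*exp(2*z) + 4*exp(z))/(64*exp(3*z) + 48*exp(2*z) + 12*exp(z) + 1)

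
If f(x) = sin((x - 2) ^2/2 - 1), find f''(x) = -x^2*sin(x^2/2 - 2*x + 1) + 4*x*sin(x^2/2 - 2*x + 1) - 4*sin(x^2/2 - 2*x + 1) + cos(x^2/2 - 2*x + 1)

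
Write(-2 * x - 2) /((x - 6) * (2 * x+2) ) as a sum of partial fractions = -1/(x - 6)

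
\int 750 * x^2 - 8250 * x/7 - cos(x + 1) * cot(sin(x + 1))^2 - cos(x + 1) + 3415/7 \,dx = 250*x^3 - 4125*x^2/7 + 3415*x/7 + cot(sin(x + 1)) + C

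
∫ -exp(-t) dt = exp(-t) + C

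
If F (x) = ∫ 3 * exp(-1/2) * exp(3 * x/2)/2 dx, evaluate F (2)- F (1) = -E + exp(5/2)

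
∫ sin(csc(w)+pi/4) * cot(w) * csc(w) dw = cos(csc(w) + pi/4) + C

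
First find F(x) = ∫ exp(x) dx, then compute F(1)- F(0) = -1 + E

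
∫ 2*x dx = x^2 + C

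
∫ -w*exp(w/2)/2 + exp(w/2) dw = (4 - w)*exp(w/2) + C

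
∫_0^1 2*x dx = 1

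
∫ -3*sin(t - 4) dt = 3*cos(t - 4) + C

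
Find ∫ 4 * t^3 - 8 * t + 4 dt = t^4 - 4*t^2 + 4*t + C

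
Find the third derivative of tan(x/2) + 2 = 3*tan(x/2)^4/4 + tan(x/2)^2 + 1/4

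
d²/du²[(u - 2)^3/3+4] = 2*u - 4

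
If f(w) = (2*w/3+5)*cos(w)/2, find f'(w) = -w*sin(w)/3 - 5*sin(w)/2 + cos(w)/3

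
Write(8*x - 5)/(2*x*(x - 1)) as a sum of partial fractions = 3/(2*(x - 1)) + 5/(2*x)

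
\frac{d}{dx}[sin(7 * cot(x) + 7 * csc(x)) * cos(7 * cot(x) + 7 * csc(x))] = -14*(cos(x) + 1)*sin(pi/4 + 7/tan(x) + 7/sin(x))*cos(pi/4 + 7/tan(x) + 7/sin(x))/sin(x)^2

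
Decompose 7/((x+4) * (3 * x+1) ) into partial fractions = 21/(11*(3*x + 1)) - 7/(11*(x + 4))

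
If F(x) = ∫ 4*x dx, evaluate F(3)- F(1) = 16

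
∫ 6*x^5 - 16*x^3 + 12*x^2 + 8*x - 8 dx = x^6 - 4*x^4 + 4*x^3 + 4*x^2 - 8*x + C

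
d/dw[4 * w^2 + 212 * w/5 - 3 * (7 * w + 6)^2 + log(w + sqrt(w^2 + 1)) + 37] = (-1430*w^3 - 1430*w^2*sqrt(w^2 + 1) - 1048*w^2 - 1048*w*sqrt(w^2 + 1) - 1425*w + 5*sqrt(w^2 + 1) - 1048)/(5*w^2 + 5*w*sqrt(w^2 + 1) + 5)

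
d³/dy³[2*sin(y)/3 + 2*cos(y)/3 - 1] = 2*sin(y)/3 - 2*cos(y)/3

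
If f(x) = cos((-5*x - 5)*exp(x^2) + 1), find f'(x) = -5*(2*x^2 + 2*x + 1)*exp(x^2)*sin(5*x*exp(x^2) + 5*exp(x^2) - 1)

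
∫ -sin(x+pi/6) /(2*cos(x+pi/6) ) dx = log(cos(x + pi/6))/2 + C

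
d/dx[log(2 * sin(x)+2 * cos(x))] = 1/tan(x + pi/4)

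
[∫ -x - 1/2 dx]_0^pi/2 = pi*(-pi - 2)/8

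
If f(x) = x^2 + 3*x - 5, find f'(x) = 2*x + 3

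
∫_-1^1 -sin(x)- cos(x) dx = -2*sin(1)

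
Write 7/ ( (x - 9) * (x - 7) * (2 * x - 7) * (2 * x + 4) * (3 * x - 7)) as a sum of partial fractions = -81/(7280*(3*x - 7)) + 8/(847*(2*x - 7)) + 7/(28314*(x + 2)) - 1/(504*(x - 7)) + 7/(9680*(x - 9))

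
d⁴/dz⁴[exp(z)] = exp(z)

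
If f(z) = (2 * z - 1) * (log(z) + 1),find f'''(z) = (-2*z - 2)/z^3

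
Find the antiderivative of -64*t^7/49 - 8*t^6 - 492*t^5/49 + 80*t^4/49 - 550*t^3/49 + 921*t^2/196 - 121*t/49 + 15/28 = -8*t^8/49 - 8*t^7/7 - 82*t^6/49 + 16*t^5/49 - 275*t^4/98 + 307*t^3/196 - 121*t^2/98 + 15*t/28 + C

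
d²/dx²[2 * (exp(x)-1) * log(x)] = (2*x^2*exp(x)*log(x) + 4*x*exp(x) - 2*exp(x) + 2)/x^2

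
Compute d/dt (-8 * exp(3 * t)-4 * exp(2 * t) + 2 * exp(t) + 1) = -24*exp(3*t) - 8*exp(2*t) + 2*exp(t)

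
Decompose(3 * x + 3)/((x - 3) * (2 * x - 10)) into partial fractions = -3/(x - 3) + 9/(2*(x - 5))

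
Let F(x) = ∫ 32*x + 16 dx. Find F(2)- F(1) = 64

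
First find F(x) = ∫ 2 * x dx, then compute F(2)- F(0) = 4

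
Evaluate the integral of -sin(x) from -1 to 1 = 0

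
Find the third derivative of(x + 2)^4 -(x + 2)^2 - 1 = 24*x + 48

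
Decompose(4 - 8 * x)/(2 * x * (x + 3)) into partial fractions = -14/(3*(x + 3)) + 2/(3*x)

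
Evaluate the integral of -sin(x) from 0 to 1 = -1 + cos(1)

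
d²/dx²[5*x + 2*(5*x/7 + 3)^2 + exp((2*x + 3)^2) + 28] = 64*x^2*exp(4*x^2 + 12*x + 9) + 192*x*exp(4*x^2 + 12*x + 9) + 152*exp(4*x^2 + 12*x + 9) + 100/49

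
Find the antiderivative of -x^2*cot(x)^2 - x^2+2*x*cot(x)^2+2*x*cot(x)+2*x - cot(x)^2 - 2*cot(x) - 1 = (x - 1)^2*cot(x) + C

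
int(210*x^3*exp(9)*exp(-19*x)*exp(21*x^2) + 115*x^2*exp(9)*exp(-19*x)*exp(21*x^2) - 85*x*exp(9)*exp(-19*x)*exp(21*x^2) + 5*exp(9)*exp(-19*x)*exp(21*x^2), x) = 5*x*(x + 1)*exp(21*x^2 - 19*x + 9) + C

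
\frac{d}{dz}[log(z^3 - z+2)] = (3*z^2 - 1)/(z^3 - z + 2)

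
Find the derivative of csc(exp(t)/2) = -exp(t)*cot(exp(t)/2)*csc(exp(t)/2)/2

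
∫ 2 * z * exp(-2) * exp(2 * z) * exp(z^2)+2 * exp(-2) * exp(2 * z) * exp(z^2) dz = exp(z^2 + 2*z - 2) + C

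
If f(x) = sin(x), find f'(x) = cos(x)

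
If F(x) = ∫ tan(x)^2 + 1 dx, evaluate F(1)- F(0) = tan(1)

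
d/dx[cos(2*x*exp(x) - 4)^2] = -2*(x + 1)*exp(x)*sin(4*(x*exp(x) - 2))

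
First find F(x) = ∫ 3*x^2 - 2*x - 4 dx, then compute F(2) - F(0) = -4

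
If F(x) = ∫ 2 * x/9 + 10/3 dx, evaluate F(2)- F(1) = 11/3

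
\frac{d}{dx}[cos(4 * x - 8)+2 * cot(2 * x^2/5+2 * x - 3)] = -8*x/(5*sin(2*x^2/5 + 2*x - 3)^2) - 4*sin(4*(x - 2)) - 4/sin(2*x^2/5 + 2*x - 3)^2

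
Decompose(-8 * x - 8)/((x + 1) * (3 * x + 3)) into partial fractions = -8/(3*(x + 1))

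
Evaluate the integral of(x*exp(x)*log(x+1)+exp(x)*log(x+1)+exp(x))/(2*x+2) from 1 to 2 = -E*log(2)/2 + exp(2)*log(3)/2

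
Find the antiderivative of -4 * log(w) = 4*w*(1 - log(w)) + C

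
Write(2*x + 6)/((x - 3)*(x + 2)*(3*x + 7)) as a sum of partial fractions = 3/(4*(3*x + 7)) - 2/(5*(x + 2)) + 3/(20*(x - 3))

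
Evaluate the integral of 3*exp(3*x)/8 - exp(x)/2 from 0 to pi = -exp(pi)/2 + 3/8 + exp(3*pi)/8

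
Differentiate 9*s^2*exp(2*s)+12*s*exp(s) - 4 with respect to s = 18*s^2*exp(2*s) + 18*s*exp(2*s) + 12*s*exp(s) + 12*exp(s)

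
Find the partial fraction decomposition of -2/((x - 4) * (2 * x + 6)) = 1/(7*(x + 3)) - 1/(7*(x - 4))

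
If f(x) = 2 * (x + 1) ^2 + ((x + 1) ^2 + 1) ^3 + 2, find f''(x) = 30*x^4 + 120*x^3 + 216*x^2 + 192*x + 76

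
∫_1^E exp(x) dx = -E + exp(E)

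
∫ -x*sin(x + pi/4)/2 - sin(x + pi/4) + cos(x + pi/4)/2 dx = (x/2 + 1)*cos(x + pi/4) + C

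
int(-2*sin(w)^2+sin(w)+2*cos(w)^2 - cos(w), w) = sin(2*w) - sqrt(2)*sin(w + pi/4) + C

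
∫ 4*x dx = 2*x^2 + C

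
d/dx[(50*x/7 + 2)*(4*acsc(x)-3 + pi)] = (200*x^2*sqrt(1 - 1/x^2)*acsc(x) - 150*x^2*sqrt(1 - 1/x^2) + 50*pi*x^2*sqrt(1 - 1/x^2) - 200*x - 56)/(7*x^2*sqrt(1 - 1/x^2))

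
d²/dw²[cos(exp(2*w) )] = -4*(exp(2*w)*cos(exp(2*w)) + sin(exp(2*w)))*exp(2*w)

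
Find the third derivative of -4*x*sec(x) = 4*(x*sin(x)/cos(x) - 6*x*sin(x)/cos(x)^3 + 3 - 6/cos(x)^2)/cos(x)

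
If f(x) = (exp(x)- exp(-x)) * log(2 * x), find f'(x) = (x*exp(2*x)*log(x) + x*exp(2*x)*log(2) + x*log(x) + x*log(2) + exp(2*x) - 1)*exp(-x)/x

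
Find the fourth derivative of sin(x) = sin(x)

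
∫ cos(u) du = sin(u) + C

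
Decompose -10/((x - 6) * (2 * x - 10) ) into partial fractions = 5/(x - 5) - 5/(x - 6)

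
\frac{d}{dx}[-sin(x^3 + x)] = -(3*x^2 + 1)*cos(x*(x^2 + 1))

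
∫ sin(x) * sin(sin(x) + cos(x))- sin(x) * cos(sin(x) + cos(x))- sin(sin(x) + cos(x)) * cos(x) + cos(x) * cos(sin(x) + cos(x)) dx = sqrt(2)*sin(sqrt(2)*sin(x + pi/4) + pi/4) + C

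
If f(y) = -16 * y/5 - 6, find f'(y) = -16/5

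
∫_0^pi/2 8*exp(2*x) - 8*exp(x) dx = (-2 + 2*exp(pi/2))^2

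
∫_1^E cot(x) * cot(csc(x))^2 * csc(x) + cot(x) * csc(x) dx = cot(csc(E)) - cot(csc(1))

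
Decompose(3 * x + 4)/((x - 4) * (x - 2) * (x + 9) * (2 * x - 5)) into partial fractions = -4/(3*(2*x - 5)) + 1/(143*(x + 9)) + 5/(11*(x - 2)) + 8/(39*(x - 4))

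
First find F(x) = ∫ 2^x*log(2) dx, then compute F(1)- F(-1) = 3/2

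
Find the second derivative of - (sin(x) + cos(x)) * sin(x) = -2*sqrt(2)*cos(2*x + pi/4)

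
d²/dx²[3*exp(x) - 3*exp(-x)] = (3*exp(2*x) - 3)*exp(-x)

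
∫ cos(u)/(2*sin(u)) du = log(3*sin(u))/2 + C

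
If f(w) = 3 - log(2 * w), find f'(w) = -1/w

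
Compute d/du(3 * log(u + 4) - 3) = 3/(u + 4)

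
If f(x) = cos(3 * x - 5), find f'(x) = -3*sin(3*x - 5)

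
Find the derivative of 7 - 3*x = -3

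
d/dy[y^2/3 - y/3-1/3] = 2*y/3 - 1/3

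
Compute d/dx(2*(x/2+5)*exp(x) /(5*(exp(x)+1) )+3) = (x*exp(x) + exp(2*x) + 11*exp(x))/(5*exp(2*x) + 10*exp(x) + 5)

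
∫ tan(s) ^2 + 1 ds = tan(s) + C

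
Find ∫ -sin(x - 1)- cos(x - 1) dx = sqrt(2)*cos(x - 1 + pi/4) + C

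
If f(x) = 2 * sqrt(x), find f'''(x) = 3/(4*x^(5/2))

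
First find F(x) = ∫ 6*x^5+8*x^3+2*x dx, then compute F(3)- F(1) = 896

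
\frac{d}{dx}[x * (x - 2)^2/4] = 3*x^2/4 - 2*x + 1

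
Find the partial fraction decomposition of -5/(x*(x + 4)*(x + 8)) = -5/(32*(x + 8)) + 5/(16*(x + 4)) - 5/(32*x)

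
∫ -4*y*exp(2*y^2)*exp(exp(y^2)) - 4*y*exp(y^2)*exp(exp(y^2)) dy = -2*exp(y^2 + exp(y^2)) + C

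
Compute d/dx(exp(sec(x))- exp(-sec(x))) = (exp(2/cos(x)) + 1)*exp(-sec(x))*sin(x)/cos(x)^2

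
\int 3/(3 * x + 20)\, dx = log(3*x/4 + 5) + C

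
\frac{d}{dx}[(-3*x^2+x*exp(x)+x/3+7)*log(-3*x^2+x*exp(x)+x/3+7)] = x*exp(x)*log(-3*x^2 + x*exp(x) + x/3 + 7) + x*exp(x) - 6*x*log(-3*x^2 + x*exp(x) + x/3 + 7) - 6*x + exp(x)*log(-3*x^2 + x*exp(x) + x/3 + 7) + exp(x) + log(-3*x^2 + x*exp(x) + x/3 + 7)/3 + 1/3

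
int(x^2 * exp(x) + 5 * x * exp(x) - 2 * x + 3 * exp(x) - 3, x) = x*(x + 3)*(exp(x) - 1) + C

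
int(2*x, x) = x^2 + C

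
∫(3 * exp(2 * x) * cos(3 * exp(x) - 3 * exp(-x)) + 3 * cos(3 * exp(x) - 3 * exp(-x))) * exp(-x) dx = sin(6*sinh(x)) + C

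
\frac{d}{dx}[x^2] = 2*x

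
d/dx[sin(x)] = cos(x)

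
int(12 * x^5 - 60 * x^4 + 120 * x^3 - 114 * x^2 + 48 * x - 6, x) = 2*x^6 - 12*x^5 + 30*x^4 - 38*x^3 + 24*x^2 - 6*x + C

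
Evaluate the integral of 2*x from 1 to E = -1 + exp(2)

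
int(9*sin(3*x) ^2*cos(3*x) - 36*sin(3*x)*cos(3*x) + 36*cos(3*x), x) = (sin(3*x) - 2)^3 + C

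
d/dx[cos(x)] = -sin(x)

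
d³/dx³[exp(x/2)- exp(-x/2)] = (exp(x) + 1)*exp(-x/2)/8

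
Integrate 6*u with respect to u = 3*u^2 + C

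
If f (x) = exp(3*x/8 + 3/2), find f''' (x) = 27*exp(3*x/8 + 3/2)/512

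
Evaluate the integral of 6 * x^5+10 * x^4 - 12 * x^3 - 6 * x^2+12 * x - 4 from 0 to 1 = 0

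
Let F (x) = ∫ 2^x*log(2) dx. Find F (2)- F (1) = 2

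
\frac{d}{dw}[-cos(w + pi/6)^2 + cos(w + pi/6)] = -sin(w + pi/6) + sin(2*w + pi/3)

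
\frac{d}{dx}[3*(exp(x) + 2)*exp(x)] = 6*exp(2*x) + 6*exp(x)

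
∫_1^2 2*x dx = 3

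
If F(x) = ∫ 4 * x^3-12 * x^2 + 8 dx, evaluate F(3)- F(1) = -8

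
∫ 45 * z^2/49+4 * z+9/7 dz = 15*z^3/49 + 2*z^2 + 9*z/7 + C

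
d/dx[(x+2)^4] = 4*x^3 + 24*x^2 + 48*x + 32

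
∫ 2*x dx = x^2 + C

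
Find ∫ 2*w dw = w^2 + C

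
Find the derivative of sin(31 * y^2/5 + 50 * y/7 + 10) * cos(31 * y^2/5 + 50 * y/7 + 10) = 2*(217*y + 125)*cos(62*y^2/5 + 100*y/7 + 20)/35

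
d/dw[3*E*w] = 3*E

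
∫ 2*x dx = x^2 + C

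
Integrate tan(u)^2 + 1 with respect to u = tan(u) + C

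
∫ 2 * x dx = x^2 + C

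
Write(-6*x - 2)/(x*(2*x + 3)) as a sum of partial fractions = -14/(3*(2*x + 3)) - 2/(3*x)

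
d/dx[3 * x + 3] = 3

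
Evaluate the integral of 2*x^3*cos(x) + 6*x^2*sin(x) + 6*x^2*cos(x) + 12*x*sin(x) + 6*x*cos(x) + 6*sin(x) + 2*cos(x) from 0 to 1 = 16*sin(1)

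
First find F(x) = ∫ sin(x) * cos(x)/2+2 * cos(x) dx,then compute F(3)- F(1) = -(sin(1)/2 + 2)^2 + (sin(3)/2 + 2)^2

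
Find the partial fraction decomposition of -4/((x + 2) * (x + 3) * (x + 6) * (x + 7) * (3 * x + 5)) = -81/(208*(3*x + 5)) - 1/(80*(x + 7)) + 1/(39*(x + 6)) - 1/(12*(x + 3)) + 1/(5*(x + 2))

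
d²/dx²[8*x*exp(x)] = 8*x*exp(x) + 16*exp(x)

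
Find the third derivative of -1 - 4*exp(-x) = 4*exp(-x)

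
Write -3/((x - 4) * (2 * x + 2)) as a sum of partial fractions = 3/(10*(x + 1)) - 3/(10*(x - 4))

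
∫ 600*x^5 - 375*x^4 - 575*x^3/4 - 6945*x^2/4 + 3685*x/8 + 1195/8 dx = 100*x^6 - 75*x^5 - 575*x^4/16 - 2315*x^3/4 + 3685*x^2/16 + 1195*x/8 + C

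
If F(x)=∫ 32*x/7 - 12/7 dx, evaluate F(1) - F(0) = 4/7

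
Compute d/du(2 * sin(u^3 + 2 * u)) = 2*(3*u^2 + 2)*cos(u*(u^2 + 2))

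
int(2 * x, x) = x^2 + C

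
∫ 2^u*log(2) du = 2^u + C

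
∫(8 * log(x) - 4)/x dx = (2*log(x) - 1)^2 + C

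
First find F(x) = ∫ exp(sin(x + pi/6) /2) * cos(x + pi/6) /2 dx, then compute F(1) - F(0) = -exp(1/4) + exp(sin(pi/6 + 1)/2)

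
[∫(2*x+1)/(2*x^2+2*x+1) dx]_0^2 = log(13)/2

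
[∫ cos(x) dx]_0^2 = sin(2)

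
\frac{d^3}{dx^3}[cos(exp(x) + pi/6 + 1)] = (exp(2*x)*sin(exp(x) + pi/6 + 1) - 3*exp(x)*cos(exp(x) + pi/6 + 1) - sin(exp(x) + pi/6 + 1))*exp(x)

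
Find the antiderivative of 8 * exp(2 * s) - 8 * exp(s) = 4*(1 - exp(s))^2 + C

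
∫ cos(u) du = sin(u) + C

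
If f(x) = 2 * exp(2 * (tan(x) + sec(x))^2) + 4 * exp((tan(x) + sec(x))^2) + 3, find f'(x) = 8*(exp(2*sin(x)/cos(x)^2)*exp(cos(x)^(-2))*exp(tan(x)^2) + 1)*(sin(x) + 1)^2*exp(2*sin(x)/cos(x)^2)*exp(cos(x)^(-2))*exp(tan(x)^2)/cos(x)^3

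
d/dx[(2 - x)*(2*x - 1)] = 5 - 4*x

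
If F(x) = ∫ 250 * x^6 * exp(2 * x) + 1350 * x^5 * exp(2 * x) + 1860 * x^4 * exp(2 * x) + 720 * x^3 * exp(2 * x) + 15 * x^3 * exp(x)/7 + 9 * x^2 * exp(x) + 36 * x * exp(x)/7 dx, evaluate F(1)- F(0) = 33*E/7 + 605*exp(2)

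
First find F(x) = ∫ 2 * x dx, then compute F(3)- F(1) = 8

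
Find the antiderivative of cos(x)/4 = sin(x)/4 + C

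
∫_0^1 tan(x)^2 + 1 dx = tan(1)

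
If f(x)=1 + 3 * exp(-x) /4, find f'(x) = -3*exp(-x)/4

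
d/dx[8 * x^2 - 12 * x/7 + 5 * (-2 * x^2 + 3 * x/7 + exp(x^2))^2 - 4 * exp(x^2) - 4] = -40*x^3*exp(x^2) + 80*x^3 + 60*x^2*exp(x^2)/7 - 180*x^2/7 + 20*x*exp(2*x^2) - 48*x*exp(x^2) + 874*x/49 + 30*exp(x^2)/7 - 12/7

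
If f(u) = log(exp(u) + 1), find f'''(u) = (-exp(2*u) + exp(u))/(exp(3*u) + 3*exp(2*u) + 3*exp(u) + 1)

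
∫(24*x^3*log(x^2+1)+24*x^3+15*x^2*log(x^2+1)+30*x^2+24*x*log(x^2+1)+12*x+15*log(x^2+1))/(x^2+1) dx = 3*(4*x^2 + 5*x + 2)*log(x^2 + 1) + C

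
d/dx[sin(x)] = cos(x)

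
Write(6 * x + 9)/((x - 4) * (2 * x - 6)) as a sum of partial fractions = -27/(2*(x - 3)) + 33/(2*(x - 4))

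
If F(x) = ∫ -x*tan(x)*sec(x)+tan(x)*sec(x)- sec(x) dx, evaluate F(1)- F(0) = -1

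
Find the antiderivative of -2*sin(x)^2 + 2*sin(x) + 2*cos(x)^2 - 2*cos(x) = sin(2*x) - 2*sqrt(2)*sin(x + pi/4) + C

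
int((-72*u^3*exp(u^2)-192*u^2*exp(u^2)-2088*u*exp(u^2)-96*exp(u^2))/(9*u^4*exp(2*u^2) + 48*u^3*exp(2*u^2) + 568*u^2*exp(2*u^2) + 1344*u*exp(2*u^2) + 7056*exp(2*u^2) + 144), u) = acot((3*u^2 + 8*u + 84)*exp(u^2)/12) + C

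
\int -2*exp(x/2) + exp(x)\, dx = (exp(x/2) - 2)^2 + C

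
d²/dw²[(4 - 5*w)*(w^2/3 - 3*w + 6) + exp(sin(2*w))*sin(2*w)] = -10*w - 4*exp(sin(2*w))*sin(2*w)^2 + 4*exp(sin(2*w))*sin(2*w)*cos(2*w)^2 - 4*exp(sin(2*w))*sin(2*w) + 8*exp(sin(2*w))*cos(2*w)^2 + 98/3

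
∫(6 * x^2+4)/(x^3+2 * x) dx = 2*log(x*(x^2 + 2)) + C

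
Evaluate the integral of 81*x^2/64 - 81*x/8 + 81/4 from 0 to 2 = 189/8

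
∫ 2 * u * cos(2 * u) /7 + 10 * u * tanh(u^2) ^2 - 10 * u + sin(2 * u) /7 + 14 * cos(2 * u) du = (u/7 + 7)*sin(2*u) - 5*tanh(u^2) + C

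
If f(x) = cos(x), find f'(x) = -sin(x)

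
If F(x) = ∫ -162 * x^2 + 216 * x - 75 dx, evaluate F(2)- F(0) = -150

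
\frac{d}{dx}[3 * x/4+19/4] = 3/4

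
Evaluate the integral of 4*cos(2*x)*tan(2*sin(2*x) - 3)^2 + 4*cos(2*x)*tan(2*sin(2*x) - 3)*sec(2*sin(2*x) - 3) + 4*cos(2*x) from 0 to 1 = -tan(3 - 2*sin(2)) + tan(3) - sec(3) + sec(3 - 2*sin(2))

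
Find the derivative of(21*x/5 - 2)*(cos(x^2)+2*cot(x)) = -42*x^2*sin(x^2)/5 + 4*x*sin(x^2) - 42*x/(5*sin(x)^2) + 21*cos(x^2)/5 + 42/(5*tan(x)) + 4/sin(x)^2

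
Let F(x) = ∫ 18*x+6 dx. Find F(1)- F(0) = 15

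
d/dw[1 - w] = -1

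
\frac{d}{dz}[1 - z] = -1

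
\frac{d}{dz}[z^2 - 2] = 2*z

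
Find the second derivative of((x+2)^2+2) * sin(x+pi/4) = -x^2*sin(x + pi/4) - 4*x*sin(x + pi/4) + 4*x*cos(x + pi/4) - 4*sin(x + pi/4) + 8*cos(x + pi/4)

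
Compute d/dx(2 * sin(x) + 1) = 2*cos(x)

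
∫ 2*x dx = x^2 + C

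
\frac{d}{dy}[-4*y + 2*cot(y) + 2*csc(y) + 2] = -2*cot(y)^2 - 2*cot(y)*csc(y) - 6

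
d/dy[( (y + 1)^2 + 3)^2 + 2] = 4*y^3 + 12*y^2 + 24*y + 16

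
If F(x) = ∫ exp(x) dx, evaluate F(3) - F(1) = -E + exp(3)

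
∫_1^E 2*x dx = -1 + exp(2)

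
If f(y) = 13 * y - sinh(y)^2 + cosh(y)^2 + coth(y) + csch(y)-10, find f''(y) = (cosh(y) + 1)^2/sinh(y)^3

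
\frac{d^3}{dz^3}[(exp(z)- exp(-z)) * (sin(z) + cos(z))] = -4*(exp(2*z)*sin(z) + cos(z))*exp(-z)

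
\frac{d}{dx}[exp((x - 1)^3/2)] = 3*x^2*exp(x^3/2 - 3*x^2/2 + 3*x/2 - 1/2)/2 - 3*x*exp(x^3/2 - 3*x^2/2 + 3*x/2 - 1/2) + 3*exp(x^3/2 - 3*x^2/2 + 3*x/2 - 1/2)/2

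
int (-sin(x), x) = cos(x) + C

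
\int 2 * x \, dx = x^2 + C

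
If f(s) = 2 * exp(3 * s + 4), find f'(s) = 6*exp(3*s + 4)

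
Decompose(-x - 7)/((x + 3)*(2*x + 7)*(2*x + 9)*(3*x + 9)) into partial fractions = 5/(27*(2*x + 9)) - 7/(3*(2*x + 7)) + 29/(27*(x + 3)) - 4/(9*(x + 3)^2)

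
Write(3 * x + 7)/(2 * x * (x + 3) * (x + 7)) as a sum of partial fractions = -1/(4*(x + 7)) + 1/(12*(x + 3)) + 1/(6*x)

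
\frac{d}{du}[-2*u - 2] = -2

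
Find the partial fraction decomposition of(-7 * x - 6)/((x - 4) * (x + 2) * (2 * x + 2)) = 2/(3*(x + 2)) - 1/(10*(x + 1)) - 17/(30*(x - 4))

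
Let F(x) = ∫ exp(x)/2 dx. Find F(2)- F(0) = -1/2 + exp(2)/2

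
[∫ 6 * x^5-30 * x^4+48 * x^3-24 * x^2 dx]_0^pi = (-1 + (-1 + pi)^2)^3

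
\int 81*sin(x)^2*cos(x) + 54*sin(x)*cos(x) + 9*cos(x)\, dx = (3*sin(x) + 1)^3 + C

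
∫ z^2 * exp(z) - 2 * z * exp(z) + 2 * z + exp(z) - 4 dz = ((z - 2)^2 + 1)*(exp(z) + 1) + C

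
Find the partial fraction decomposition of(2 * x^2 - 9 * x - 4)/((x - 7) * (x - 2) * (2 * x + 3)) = 8/(17*(2*x + 3)) + 2/(5*(x - 2)) + 31/(85*(x - 7))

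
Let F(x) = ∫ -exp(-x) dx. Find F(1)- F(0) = -1 + exp(-1)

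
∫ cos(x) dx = sin(x) + C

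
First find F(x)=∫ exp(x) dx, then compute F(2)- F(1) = -E + exp(2)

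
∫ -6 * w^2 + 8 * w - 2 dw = -2*w^3 + 4*w^2 - 2*w + C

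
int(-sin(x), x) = cos(x) + C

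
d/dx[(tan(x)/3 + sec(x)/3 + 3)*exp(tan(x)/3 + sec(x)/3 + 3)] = (sin(x)^2/cos(x) + 12*sin(x) + 2*sin(x)/cos(x) + 12 + 1/cos(x))*exp(3)*exp(1/(3*cos(x)))*exp(tan(x)/3)/(9*cos(x)^2)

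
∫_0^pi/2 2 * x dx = pi^2/4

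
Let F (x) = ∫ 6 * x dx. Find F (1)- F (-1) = 0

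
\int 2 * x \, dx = x^2 + C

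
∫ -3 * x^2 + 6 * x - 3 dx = -x^3 + 3*x^2 - 3*x + C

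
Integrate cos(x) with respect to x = sin(x) + C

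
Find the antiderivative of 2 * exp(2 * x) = exp(2*x) + C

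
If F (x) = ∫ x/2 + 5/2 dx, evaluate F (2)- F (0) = 6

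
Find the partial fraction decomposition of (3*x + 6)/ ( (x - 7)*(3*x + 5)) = -3/(26*(3*x + 5)) + 27/(26*(x - 7))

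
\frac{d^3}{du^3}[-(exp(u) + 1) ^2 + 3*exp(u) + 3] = -8*exp(2*u) + exp(u)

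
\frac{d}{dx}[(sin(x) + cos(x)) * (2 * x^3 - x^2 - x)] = -2*x^3*sin(x) + 2*x^3*cos(x) + 7*x^2*sin(x) + 5*x^2*cos(x) - x*sin(x) - 3*x*cos(x) - sin(x) - cos(x)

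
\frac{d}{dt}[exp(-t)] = -exp(-t)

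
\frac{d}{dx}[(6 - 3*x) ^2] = 18*x - 36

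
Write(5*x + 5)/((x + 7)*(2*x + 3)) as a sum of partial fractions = -5/(11*(2*x + 3)) + 30/(11*(x + 7))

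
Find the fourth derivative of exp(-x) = exp(-x)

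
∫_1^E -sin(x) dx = cos(E) - cos(1)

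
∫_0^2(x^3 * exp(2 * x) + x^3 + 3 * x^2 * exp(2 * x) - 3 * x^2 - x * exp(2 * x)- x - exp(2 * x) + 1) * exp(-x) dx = -6*exp(-2) + 6*exp(2)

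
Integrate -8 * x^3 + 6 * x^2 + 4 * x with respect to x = -2*x^4 + 2*x^3 + 2*x^2 + C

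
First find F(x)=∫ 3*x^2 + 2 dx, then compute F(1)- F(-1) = 6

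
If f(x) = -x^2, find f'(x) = -2*x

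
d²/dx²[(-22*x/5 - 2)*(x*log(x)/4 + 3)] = (-22*x*log(x) - 33*x - 5)/(10*x)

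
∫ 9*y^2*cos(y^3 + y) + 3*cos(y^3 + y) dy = 3*sin(y^3 + y) + C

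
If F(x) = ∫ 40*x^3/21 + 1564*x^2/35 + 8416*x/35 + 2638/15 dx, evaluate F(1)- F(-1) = 8012/21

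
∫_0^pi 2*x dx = pi^2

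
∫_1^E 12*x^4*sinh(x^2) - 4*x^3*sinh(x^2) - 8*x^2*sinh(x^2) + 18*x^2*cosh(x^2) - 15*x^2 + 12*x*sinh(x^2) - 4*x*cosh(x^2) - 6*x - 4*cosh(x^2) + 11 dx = -5*exp(3) - 3*exp(2) - 6*cosh(1) - 3 + 11*E - (-6*exp(3) - 6 + 4*E + 2*exp(2))*cosh(exp(2))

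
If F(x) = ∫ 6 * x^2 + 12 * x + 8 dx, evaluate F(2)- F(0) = 56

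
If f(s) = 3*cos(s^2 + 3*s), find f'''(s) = 24*s^3*sin(s*(s + 3)) + 108*s^2*sin(s*(s + 3)) + 162*s*sin(s*(s + 3)) - 36*s*cos(s*(s + 3)) + 81*sin(s*(s + 3)) - 54*cos(s*(s + 3))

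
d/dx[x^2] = 2*x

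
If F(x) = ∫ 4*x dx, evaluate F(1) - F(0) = 2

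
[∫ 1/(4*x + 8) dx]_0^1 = -log(2)/4 + log(3)/4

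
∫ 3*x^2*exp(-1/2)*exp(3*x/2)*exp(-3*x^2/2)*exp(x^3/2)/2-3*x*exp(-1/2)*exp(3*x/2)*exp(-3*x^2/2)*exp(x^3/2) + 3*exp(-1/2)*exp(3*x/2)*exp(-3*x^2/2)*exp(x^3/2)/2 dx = exp((x - 1)^3/2) + C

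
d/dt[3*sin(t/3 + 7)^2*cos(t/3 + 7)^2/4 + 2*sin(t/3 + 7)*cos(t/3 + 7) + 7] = sin(4*t/3 + 28)/8 + 2*cos(2*t/3 + 14)/3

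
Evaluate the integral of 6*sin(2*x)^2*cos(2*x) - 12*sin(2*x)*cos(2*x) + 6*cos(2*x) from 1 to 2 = (-1 + sin(4))^3 - (-1 + sin(2))^3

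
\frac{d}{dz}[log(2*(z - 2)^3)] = 3/(z - 2)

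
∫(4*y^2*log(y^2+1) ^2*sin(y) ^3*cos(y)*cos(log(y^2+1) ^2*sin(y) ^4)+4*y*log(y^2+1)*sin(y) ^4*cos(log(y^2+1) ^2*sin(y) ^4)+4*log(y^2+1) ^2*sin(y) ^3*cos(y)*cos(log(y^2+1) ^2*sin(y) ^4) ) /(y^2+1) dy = sin(log(y^2 + 1)^2*sin(y)^4) + C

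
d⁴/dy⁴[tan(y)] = 24*tan(y)^5 + 40*tan(y)^3 + 16*tan(y)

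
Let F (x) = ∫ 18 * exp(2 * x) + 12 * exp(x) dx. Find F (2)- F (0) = -25 + (2 + 3*exp(2))^2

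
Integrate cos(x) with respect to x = sin(x) + C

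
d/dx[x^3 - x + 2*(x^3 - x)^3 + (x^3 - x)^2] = 18*x^8 - 42*x^6 + 6*x^5 + 30*x^4 - 8*x^3 - 3*x^2 + 2*x - 1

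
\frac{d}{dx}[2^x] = 2^x*log(2)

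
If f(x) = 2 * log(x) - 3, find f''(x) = -2/x^2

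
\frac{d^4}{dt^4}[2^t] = 2^t*log(2)^4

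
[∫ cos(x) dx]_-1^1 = 2*sin(1)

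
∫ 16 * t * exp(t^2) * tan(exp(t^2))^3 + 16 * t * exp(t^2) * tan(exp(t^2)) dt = 4*tan(exp(t^2))^2 + C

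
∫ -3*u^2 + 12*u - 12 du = -u^3 + 6*u^2 - 12*u + C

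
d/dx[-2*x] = -2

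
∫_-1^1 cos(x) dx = 2*sin(1)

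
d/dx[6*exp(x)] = 6*exp(x)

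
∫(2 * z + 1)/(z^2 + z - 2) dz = log(-z^2 - z + 2) + C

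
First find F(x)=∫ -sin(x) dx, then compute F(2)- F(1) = -cos(1) + cos(2)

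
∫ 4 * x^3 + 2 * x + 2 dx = x^4 + x^2 + 2*x + C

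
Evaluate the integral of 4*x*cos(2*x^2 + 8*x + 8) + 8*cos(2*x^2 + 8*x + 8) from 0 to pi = -sin(8) + sin(2*(2 + pi)^2)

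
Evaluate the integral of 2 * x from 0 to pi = pi^2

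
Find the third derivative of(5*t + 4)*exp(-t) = (11 - 5*t)*exp(-t)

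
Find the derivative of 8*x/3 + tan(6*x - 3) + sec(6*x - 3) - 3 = 6*tan(6*x - 3)^2 + 6*tan(6*x - 3)*sec(6*x - 3) + 26/3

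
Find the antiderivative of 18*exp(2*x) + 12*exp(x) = (3*exp(x) + 2)^2 + C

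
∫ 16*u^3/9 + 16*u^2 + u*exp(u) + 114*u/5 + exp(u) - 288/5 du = u*(20*u^3 + 240*u^2 + 513*u + 45*exp(u) - 2592)/45 + C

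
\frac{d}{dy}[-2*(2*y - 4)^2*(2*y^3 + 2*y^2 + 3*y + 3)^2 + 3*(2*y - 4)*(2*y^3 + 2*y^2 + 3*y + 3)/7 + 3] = -256*y^7 + 448*y^6 + 320*y^4 + 2512*y^3/7 - 5076*y^2/7 - 2364*y/7 - 2034/7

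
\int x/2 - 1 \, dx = x^2/4 - x + C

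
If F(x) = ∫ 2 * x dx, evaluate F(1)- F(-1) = 0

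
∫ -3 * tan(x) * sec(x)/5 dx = -3*sec(x)/5 + C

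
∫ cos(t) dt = sin(t) + C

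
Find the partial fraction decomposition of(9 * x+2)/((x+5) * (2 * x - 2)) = 43/(12*(x + 5)) + 11/(12*(x - 1))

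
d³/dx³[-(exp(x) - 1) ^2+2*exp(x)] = -8*exp(2*x) + 4*exp(x)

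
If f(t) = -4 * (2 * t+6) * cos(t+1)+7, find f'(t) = 8*t*sin(t + 1) + 24*sin(t + 1) - 8*cos(t + 1)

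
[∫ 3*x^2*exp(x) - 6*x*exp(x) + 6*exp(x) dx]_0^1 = -18 + 9*E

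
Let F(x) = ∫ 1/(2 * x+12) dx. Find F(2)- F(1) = -log(7)/2 + 3*log(2)/2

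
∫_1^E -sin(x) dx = cos(E) - cos(1)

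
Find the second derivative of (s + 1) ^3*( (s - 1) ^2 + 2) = 20*s^3 + 12*s^2 + 8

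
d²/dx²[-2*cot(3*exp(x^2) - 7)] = 12*(-12*x^2*exp(x^2)*cos(3*exp(x^2) - 7)/sin(3*exp(x^2) - 7) + 2*x^2 + 1)*exp(x^2)/sin(3*exp(x^2) - 7)^2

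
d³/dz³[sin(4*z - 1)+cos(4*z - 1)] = 64*sin(4*z - 1) - 64*cos(4*z - 1)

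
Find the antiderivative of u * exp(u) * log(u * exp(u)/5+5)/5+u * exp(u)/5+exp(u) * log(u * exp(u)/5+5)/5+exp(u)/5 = (u*exp(u) + 25)*log(u*exp(u)/5 + 5)/5 + C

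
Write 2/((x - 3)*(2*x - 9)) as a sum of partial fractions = 4/(3*(2*x - 9)) - 2/(3*(x - 3))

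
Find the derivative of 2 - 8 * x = -8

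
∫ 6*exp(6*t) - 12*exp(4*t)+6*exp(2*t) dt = (exp(2*t) - 1)^3 + C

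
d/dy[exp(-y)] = -exp(-y)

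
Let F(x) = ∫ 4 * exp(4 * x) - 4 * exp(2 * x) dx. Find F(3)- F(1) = -(-1 + exp(2))^2 + (-1 + exp(6))^2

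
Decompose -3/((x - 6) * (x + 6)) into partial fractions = 1/(4*(x + 6)) - 1/(4*(x - 6))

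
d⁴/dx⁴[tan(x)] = 24*tan(x)^5 + 40*tan(x)^3 + 16*tan(x)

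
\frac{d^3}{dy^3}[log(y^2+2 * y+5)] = (4*y^3 + 12*y^2 - 36*y - 44)/(y^6 + 6*y^5 + 27*y^4 + 68*y^3 + 135*y^2 + 150*y + 125)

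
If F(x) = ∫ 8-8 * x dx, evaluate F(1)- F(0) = 4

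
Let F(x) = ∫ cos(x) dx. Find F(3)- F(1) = -sin(1) + sin(3)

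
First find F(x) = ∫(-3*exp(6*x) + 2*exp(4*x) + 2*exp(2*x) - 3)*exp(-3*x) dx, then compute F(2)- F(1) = -(-exp(-2) + exp(2))^3 - exp(2) - exp(-1) + exp(-2) + E + (E - exp(-1))^3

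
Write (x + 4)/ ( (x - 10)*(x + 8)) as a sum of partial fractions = 2/(9*(x + 8)) + 7/(9*(x - 10))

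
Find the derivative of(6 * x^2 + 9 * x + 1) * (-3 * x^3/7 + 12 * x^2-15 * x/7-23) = -90*x^4/7 + 1908*x^3/7 + 1989*x^2/7 - 2034*x/7 - 1464/7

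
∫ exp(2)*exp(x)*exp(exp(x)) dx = exp(exp(x) + 2) + C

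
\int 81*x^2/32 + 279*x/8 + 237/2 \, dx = 27*x^3/32 + 279*x^2/16 + 237*x/2 + C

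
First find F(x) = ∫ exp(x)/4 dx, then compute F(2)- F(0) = -1/4 + exp(2)/4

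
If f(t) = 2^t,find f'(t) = 2^t*log(2)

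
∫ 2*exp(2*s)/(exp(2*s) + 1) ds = log(exp(2*s) + 1) + C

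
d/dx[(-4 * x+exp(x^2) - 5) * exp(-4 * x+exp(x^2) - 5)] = (-8*x^2*exp(x^2) + 2*x*exp(2*x^2) - 8*x*exp(x^2) + 16*x - 4*exp(x^2) + 16)*exp(-4*x + exp(x^2) - 5)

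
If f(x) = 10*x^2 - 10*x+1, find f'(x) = 20*x - 10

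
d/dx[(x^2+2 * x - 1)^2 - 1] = 4*x^3 + 12*x^2 + 4*x - 4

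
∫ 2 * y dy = y^2 + C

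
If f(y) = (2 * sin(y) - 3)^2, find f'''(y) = -16*sin(2*y) + 12*cos(y)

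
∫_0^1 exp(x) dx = -1 + E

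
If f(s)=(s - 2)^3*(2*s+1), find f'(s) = 8*s^3 - 33*s^2 + 36*s - 4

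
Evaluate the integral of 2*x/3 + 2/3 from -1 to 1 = 4/3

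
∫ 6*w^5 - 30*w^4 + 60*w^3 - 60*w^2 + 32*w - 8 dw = w^6 - 6*w^5 + 15*w^4 - 20*w^3 + 16*w^2 - 8*w + C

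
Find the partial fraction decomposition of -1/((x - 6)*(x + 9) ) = 1/(15*(x + 9)) - 1/(15*(x - 6))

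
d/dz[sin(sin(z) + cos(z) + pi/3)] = sqrt(2)*cos(z + pi/4)*cos(sqrt(2)*sin(z + pi/4) + pi/3)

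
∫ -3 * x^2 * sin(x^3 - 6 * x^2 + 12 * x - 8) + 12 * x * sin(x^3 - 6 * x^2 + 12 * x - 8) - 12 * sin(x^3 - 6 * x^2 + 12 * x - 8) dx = cos((x - 2)^3) + C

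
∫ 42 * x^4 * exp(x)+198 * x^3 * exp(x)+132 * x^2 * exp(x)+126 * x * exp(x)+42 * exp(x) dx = 6*x*(7*x^3 + 5*x^2 + 7*x + 7)*exp(x) + C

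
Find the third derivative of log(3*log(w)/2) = (2*log(w)^2 + 3*log(w) + 2)/(w^3*log(w)^3)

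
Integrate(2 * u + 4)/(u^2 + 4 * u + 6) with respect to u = log((u + 2)^2 + 2) + C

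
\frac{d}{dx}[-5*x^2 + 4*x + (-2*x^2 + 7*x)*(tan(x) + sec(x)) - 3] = -2*x^2*tan(x)^2 - 2*x^2*tan(x)*sec(x) - 2*x^2 + 7*x*tan(x)^2 + 7*x*tan(x)*sec(x) - 4*x*tan(x) - 4*x*sec(x) - 3*x + 7*tan(x) + 7*sec(x) + 4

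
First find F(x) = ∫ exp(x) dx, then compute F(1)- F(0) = -1 + E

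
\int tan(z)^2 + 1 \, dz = tan(z) + C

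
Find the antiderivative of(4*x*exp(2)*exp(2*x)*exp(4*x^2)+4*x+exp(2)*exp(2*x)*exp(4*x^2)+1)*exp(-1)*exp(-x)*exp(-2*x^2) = 2*sinh(2*x^2 + x + 1) + C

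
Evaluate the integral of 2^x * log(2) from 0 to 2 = 3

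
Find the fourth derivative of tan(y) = 24*tan(y)^5 + 40*tan(y)^3 + 16*tan(y)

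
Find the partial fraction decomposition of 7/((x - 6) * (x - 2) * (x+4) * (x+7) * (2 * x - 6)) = 7/(7020*(x + 7)) - 1/(360*(x + 4)) + 7/(432*(x - 2)) - 1/(60*(x - 3)) + 7/(3120*(x - 6))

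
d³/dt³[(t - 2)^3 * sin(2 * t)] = -8*t^3*cos(2*t) - 36*t^2*sin(2*t) + 48*t^2*cos(2*t) + 144*t*sin(2*t) - 60*t*cos(2*t) - 138*sin(2*t) - 8*cos(2*t)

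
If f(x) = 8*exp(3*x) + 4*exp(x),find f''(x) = 72*exp(3*x) + 4*exp(x)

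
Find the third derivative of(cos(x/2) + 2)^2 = sin(x/2)/2 + sin(x)/2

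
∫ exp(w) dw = exp(w) + C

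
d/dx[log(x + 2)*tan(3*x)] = (6*x*log(x + 2) + 12*log(x + 2) + sin(6*x))/((x + 2)*(cos(6*x) + 1))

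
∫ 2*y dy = y^2 + C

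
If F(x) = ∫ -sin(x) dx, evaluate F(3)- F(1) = cos(3) - cos(1)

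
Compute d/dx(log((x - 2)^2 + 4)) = (2*x - 4)/(x^2 - 4*x + 8)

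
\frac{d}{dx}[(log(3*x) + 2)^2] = (2*log(x) + 2*log(3) + 4)/x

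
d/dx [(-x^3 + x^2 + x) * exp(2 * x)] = -2*x^3*exp(2*x) - x^2*exp(2*x) + 4*x*exp(2*x) + exp(2*x)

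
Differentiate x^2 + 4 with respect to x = 2*x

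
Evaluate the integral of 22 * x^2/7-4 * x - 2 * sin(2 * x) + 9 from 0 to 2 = cos(4) + 365/21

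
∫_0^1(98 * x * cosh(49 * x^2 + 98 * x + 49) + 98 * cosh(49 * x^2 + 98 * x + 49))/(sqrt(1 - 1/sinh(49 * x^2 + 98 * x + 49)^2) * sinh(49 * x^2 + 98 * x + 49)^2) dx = -asec(sinh(49)) + asec(sinh(196))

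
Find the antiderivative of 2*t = t^2 + C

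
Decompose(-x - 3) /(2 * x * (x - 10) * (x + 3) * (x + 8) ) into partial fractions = -1/(288*(x + 8)) - 1/(360*(x - 10)) + 1/(160*x)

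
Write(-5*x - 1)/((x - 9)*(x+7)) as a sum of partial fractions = -17/(8*(x + 7)) - 23/(8*(x - 9))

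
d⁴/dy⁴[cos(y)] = cos(y)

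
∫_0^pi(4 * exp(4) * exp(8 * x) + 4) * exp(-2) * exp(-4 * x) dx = -exp(2) - exp(-4*pi - 2) + exp(-2) + exp(2 + 4*pi)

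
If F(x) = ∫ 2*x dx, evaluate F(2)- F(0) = 4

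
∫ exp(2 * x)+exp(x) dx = (exp(x) + 2)*exp(x)/2 + C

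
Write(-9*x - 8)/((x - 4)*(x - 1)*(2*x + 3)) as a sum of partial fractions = 2/(5*(2*x + 3)) + 17/(15*(x - 1)) - 4/(3*(x - 4))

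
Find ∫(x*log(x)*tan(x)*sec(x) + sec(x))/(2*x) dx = log(x)*sec(x)/2 + C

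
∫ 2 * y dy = y^2 + C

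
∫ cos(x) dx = sin(x) + C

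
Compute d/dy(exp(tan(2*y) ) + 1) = 2*exp(tan(2*y))/cos(2*y)^2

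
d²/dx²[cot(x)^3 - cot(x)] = 12*cot(x)^5 + 16*cot(x)^3 + 4*cot(x)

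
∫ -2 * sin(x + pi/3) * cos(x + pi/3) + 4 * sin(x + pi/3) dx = (cos(x + pi/3) - 2)^2 + C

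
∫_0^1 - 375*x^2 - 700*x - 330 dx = -805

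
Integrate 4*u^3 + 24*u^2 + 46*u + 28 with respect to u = u^4 + 8*u^3 + 23*u^2 + 28*u + C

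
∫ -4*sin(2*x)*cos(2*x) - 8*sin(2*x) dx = (cos(2*x) + 2)^2 + C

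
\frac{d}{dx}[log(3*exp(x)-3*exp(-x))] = (exp(2*x) + 1)/(exp(2*x) - 1)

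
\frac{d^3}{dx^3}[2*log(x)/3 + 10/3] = 4/(3*x^3)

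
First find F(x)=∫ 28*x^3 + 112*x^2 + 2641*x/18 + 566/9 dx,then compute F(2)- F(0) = 7469/9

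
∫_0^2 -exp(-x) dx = -1 + exp(-2)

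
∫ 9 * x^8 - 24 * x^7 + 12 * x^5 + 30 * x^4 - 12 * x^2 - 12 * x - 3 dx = x^9 - 3*x^8 + 2*x^6 + 6*x^5 - 4*x^3 - 6*x^2 - 3*x + C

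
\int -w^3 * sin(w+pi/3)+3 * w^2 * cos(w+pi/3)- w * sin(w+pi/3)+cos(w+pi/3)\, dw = w*(w^2 + 1)*cos(w + pi/3) + C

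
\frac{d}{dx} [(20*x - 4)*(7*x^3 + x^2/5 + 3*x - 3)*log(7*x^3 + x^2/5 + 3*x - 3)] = 560*x^3*log(7*x^3 + x^2/5 + 3*x - 3) + 420*x^3 - 72*x^2*log(7*x^3 + x^2/5 + 3*x - 3) - 76*x^2 + 592*x*log(7*x^3 + x^2/5 + 3*x - 3)/5 + 292*x/5 - 72*log(7*x^3 + x^2/5 + 3*x - 3) - 12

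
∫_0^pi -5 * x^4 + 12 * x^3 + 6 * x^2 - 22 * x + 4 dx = (-2 + pi)^2*(-pi^3 - pi^2 + 1 + 2*pi) - 4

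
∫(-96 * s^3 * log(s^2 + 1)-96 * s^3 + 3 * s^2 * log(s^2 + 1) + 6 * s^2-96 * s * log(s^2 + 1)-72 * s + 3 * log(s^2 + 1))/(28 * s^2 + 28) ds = 3*(-16*s^2 + s - 12)*log(s^2 + 1)/28 + C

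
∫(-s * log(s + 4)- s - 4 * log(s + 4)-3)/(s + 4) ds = -(s + 3)*log(s + 4) + C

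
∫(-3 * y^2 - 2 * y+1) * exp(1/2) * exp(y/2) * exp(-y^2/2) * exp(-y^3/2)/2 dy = exp(-y^3/2 - y^2/2 + y/2 + 1/2) + C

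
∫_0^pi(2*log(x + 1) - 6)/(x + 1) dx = -9 + (-3 + log(1 + pi))^2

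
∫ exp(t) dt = exp(t) + C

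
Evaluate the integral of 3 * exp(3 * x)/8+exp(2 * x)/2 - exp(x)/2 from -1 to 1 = -E/2 - exp(-2)/4 - exp(-3)/8 + exp(-1)/2 + exp(2)/4 + exp(3)/8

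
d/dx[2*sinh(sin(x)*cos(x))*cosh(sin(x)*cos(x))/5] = 2*cos(2*x)*cosh(sin(2*x))/5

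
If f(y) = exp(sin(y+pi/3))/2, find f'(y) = exp(sin(y + pi/3))*cos(y + pi/3)/2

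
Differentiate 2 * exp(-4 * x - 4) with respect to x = -8*exp(-4*x - 4)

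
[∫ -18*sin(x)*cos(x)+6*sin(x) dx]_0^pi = 12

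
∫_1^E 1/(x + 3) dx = -log(4/3) + log(E/3 + 1)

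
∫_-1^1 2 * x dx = 0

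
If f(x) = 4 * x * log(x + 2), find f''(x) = (4*x + 16)/(x^2 + 4*x + 4)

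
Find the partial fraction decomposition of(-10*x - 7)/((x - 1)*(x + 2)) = -13/(3*(x + 2)) - 17/(3*(x - 1))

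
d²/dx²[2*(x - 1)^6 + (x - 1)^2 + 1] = 60*x^4 - 240*x^3 + 360*x^2 - 240*x + 62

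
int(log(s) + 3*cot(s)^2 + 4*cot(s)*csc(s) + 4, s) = s*log(s) - 3*cot(s) - 4*csc(s) + C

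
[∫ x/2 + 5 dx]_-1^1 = 10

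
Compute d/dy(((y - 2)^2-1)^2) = 4*y^3 - 24*y^2 + 44*y - 24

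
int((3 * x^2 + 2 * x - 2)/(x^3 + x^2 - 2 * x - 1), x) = log(-x^3 - x^2 + 2*x + 1) + C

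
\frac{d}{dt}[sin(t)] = cos(t)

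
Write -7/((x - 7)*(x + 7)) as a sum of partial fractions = 1/(2*(x + 7)) - 1/(2*(x - 7))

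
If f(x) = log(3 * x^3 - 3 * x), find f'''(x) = (6*x^6 + 6*x^4 + 6*x^2 - 2)/(x^9 - 3*x^7 + 3*x^5 - x^3)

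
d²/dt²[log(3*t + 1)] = -9/(9*t^2 + 6*t + 1)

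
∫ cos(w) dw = sin(w) + C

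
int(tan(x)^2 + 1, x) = tan(x) + C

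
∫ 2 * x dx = x^2 + C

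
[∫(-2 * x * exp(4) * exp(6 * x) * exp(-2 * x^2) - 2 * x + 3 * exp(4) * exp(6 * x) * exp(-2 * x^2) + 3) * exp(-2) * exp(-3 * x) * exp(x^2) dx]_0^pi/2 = -exp(2) - exp(-3*pi/2 - 2 + pi^2/4) + exp(-2) + exp(-pi^2/4 + 2 + 3*pi/2)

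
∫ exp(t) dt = exp(t) + C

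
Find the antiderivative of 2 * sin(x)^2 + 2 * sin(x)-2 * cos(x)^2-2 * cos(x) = -sin(2*x) - 2*sqrt(2)*sin(x + pi/4) + C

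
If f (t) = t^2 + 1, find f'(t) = 2*t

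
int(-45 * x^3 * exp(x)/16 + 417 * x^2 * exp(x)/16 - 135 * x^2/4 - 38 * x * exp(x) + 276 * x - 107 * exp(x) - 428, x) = -x*(exp(x) + 4)*(-72*x + 5*(3*x - 16)^2 + 432)/16 + C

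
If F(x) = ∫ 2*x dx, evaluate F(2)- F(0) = 4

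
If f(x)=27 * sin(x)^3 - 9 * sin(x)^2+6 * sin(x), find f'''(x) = 3*(24*sin(x) + 243*cos(x)^2 - 191)*cos(x)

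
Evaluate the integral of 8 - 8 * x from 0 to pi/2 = 4 - 4*(-1 + pi/2)^2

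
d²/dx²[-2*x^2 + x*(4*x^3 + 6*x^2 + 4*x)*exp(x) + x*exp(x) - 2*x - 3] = 4*x^4*exp(x) + 38*x^3*exp(x) + 88*x^2*exp(x) + 53*x*exp(x) + 10*exp(x) - 4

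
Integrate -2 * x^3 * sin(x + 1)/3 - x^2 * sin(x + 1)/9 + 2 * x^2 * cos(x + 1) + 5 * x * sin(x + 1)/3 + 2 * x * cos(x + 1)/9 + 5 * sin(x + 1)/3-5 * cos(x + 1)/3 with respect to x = (6*x^3 + x^2 - 15*x - 15)*cos(x + 1)/9 + C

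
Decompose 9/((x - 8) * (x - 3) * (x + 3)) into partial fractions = 3/(22*(x + 3)) - 3/(10*(x - 3)) + 9/(55*(x - 8))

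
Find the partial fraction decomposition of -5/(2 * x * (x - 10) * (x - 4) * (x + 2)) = 5/(288*(x + 2)) + 5/(288*(x - 4)) - 1/(288*(x - 10)) - 1/(32*x)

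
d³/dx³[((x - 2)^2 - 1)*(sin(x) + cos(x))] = x^2*sin(x) - x^2*cos(x) - 10*x*sin(x) - 2*x*cos(x) + 9*sin(x) + 15*cos(x)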